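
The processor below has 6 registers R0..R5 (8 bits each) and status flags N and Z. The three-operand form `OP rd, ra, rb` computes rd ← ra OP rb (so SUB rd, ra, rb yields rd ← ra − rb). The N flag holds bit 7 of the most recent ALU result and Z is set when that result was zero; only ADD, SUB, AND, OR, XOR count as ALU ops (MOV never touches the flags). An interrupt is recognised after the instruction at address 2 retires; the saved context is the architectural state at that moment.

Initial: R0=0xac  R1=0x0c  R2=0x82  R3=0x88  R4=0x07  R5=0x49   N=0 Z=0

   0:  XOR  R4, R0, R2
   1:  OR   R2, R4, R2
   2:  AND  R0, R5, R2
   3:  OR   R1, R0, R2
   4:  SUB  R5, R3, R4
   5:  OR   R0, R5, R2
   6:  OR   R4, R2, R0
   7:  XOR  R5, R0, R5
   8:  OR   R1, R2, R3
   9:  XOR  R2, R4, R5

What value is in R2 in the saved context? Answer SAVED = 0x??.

SAVED = 0xae

after  0: R0=0xac R1=0x0c R2=0x82 R3=0x88 R4=0x2e R5=0x49  N=0 Z=0
after  1: R0=0xac R1=0x0c R2=0xae R3=0x88 R4=0x2e R5=0x49  N=1 Z=0
after  2: R0=0x08 R1=0x0c R2=0xae R3=0x88 R4=0x2e R5=0x49  N=0 Z=0
-- IRQ taken; context saved, return-PC = 3 --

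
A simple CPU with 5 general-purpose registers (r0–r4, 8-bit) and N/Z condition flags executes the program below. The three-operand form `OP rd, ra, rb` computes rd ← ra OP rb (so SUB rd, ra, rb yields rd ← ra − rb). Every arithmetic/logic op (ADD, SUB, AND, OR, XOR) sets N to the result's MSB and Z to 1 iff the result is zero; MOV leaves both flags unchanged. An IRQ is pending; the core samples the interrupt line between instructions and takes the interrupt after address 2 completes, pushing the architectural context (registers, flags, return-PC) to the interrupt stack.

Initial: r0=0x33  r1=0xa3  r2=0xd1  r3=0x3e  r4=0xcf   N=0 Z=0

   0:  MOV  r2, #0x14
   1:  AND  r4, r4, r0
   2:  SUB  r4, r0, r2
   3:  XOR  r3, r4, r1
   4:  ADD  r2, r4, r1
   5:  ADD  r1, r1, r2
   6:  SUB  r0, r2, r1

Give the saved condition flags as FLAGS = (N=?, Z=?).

FLAGS = (N=0, Z=0)

after  0: r0=0x33 r1=0xa3 r2=0x14 r3=0x3e r4=0xcf  N=0 Z=0
after  1: r0=0x33 r1=0xa3 r2=0x14 r3=0x3e r4=0x03  N=0 Z=0
after  2: r0=0x33 r1=0xa3 r2=0x14 r3=0x3e r4=0x1f  N=0 Z=0
-- IRQ taken; context saved, return-PC = 3 --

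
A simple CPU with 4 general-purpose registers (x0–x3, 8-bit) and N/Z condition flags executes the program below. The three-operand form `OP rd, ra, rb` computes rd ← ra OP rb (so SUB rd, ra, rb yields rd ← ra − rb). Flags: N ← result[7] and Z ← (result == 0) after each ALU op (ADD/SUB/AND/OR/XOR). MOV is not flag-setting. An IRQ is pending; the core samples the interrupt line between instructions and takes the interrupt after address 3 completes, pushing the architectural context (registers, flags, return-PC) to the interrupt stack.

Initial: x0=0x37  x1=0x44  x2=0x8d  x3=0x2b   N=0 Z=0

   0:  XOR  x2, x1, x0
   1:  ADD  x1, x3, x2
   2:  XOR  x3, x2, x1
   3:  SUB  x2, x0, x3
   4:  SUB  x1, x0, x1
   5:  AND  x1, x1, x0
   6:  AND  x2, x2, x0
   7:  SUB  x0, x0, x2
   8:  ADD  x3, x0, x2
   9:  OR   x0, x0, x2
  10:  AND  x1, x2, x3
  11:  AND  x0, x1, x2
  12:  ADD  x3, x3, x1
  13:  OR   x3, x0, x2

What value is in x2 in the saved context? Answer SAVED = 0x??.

SAVED = 0x4a

after  0: x0=0x37 x1=0x44 x2=0x73 x3=0x2b  N=0 Z=0
after  1: x0=0x37 x1=0x9e x2=0x73 x3=0x2b  N=1 Z=0
after  2: x0=0x37 x1=0x9e x2=0x73 x3=0xed  N=1 Z=0
after  3: x0=0x37 x1=0x9e x2=0x4a x3=0xed  N=0 Z=0
-- IRQ taken; context saved, return-PC = 4 --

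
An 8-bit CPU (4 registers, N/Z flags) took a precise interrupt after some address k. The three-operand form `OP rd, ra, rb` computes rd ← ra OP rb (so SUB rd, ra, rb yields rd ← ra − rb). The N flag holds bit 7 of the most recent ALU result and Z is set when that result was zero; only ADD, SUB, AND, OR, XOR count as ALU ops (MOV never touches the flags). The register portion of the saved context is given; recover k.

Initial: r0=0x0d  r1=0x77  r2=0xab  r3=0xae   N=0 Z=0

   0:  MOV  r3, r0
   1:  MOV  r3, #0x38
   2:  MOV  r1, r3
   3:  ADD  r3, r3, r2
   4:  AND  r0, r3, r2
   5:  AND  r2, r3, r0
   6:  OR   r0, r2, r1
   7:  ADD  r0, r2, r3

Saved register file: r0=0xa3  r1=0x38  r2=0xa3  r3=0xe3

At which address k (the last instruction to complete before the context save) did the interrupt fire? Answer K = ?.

K = 5

after  0: r0=0x0d r1=0x77 r2=0xab r3=0x0d  N=0 Z=0
after  1: r0=0x0d r1=0x77 r2=0xab r3=0x38  N=0 Z=0
after  2: r0=0x0d r1=0x38 r2=0xab r3=0x38  N=0 Z=0
after  3: r0=0x0d r1=0x38 r2=0xab r3=0xe3  N=1 Z=0
after  4: r0=0xa3 r1=0x38 r2=0xab r3=0xe3  N=1 Z=0
after  5: r0=0xa3 r1=0x38 r2=0xa3 r3=0xe3  N=1 Z=0
-- IRQ taken; context saved, return-PC = 6 --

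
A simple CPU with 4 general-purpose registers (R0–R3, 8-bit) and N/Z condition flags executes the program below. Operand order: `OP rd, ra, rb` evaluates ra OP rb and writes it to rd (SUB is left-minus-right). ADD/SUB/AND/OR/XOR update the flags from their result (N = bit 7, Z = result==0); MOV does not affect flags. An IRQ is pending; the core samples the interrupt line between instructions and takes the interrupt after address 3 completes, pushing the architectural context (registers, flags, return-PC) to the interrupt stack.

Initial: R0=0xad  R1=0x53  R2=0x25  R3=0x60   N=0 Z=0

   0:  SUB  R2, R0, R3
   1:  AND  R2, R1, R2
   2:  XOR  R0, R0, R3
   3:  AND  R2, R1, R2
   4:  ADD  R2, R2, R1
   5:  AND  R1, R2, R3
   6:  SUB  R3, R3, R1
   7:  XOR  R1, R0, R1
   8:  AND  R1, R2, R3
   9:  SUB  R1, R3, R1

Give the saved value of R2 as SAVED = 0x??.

after  0: R0=0xad R1=0x53 R2=0x4d R3=0x60  N=0 Z=0
after  1: R0=0xad R1=0x53 R2=0x41 R3=0x60  N=0 Z=0
after  2: R0=0xcd R1=0x53 R2=0x41 R3=0x60  N=1 Z=0
after  3: R0=0xcd R1=0x53 R2=0x41 R3=0x60  N=0 Z=0
-- IRQ taken; context saved, return-PC = 4 --

SAVED = 0x41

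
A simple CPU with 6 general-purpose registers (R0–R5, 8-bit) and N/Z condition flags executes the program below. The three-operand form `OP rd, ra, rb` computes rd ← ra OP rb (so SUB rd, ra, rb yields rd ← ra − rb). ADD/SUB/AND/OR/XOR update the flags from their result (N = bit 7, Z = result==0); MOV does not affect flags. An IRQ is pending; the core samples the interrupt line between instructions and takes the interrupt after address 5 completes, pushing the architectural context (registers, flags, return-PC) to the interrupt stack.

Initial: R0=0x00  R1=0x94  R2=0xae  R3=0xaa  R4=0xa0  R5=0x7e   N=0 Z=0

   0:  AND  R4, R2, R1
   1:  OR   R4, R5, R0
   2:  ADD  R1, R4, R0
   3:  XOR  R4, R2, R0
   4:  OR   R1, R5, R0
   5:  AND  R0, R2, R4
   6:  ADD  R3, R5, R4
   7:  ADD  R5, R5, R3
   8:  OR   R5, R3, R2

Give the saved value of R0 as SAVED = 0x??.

after  0: R0=0x00 R1=0x94 R2=0xae R3=0xaa R4=0x84 R5=0x7e  N=1 Z=0
after  1: R0=0x00 R1=0x94 R2=0xae R3=0xaa R4=0x7e R5=0x7e  N=0 Z=0
after  2: R0=0x00 R1=0x7e R2=0xae R3=0xaa R4=0x7e R5=0x7e  N=0 Z=0
after  3: R0=0x00 R1=0x7e R2=0xae R3=0xaa R4=0xae R5=0x7e  N=1 Z=0
after  4: R0=0x00 R1=0x7e R2=0xae R3=0xaa R4=0xae R5=0x7e  N=0 Z=0
after  5: R0=0xae R1=0x7e R2=0xae R3=0xaa R4=0xae R5=0x7e  N=1 Z=0
-- IRQ taken; context saved, return-PC = 6 --

SAVED = 0xae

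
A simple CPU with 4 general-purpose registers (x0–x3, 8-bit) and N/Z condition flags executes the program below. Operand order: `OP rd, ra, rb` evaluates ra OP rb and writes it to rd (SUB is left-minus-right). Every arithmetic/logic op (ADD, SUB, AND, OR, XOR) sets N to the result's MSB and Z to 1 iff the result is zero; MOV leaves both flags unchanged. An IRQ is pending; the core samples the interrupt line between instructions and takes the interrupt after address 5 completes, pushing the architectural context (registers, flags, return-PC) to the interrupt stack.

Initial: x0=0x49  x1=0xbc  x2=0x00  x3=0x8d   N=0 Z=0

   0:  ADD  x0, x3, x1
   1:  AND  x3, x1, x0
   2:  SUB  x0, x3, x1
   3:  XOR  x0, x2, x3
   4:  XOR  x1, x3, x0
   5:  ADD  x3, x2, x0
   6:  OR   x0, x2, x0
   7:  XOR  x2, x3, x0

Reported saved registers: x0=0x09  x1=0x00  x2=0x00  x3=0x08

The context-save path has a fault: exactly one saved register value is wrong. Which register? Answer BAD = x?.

after  0: x0=0x49 x1=0xbc x2=0x00 x3=0x8d  N=0 Z=0
after  1: x0=0x49 x1=0xbc x2=0x00 x3=0x08  N=0 Z=0
after  2: x0=0x4c x1=0xbc x2=0x00 x3=0x08  N=0 Z=0
after  3: x0=0x08 x1=0xbc x2=0x00 x3=0x08  N=0 Z=0
after  4: x0=0x08 x1=0x00 x2=0x00 x3=0x08  N=0 Z=1
after  5: x0=0x08 x1=0x00 x2=0x00 x3=0x08  N=0 Z=0
-- IRQ taken; context saved, return-PC = 6 --
mismatch: x0: reported 0x09 vs actual 0x08

BAD = x0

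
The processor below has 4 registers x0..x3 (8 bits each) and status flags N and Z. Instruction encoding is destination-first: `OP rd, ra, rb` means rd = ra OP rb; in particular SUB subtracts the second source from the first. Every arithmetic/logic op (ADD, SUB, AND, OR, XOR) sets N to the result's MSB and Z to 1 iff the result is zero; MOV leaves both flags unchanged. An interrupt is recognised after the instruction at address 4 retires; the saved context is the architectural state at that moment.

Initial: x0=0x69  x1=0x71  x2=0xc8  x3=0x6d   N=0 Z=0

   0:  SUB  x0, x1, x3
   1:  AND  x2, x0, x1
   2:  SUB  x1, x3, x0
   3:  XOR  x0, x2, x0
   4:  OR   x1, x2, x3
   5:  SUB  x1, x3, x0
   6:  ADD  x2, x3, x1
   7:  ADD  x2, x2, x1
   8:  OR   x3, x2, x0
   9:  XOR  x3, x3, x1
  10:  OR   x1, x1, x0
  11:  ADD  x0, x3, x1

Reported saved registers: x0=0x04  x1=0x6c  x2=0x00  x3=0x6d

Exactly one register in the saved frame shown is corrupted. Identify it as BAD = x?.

after  0: x0=0x04 x1=0x71 x2=0xc8 x3=0x6d  N=0 Z=0
after  1: x0=0x04 x1=0x71 x2=0x00 x3=0x6d  N=0 Z=1
after  2: x0=0x04 x1=0x69 x2=0x00 x3=0x6d  N=0 Z=0
after  3: x0=0x04 x1=0x69 x2=0x00 x3=0x6d  N=0 Z=0
after  4: x0=0x04 x1=0x6d x2=0x00 x3=0x6d  N=0 Z=0
-- IRQ taken; context saved, return-PC = 5 --
mismatch: x1: reported 0x6c vs actual 0x6d

BAD = x1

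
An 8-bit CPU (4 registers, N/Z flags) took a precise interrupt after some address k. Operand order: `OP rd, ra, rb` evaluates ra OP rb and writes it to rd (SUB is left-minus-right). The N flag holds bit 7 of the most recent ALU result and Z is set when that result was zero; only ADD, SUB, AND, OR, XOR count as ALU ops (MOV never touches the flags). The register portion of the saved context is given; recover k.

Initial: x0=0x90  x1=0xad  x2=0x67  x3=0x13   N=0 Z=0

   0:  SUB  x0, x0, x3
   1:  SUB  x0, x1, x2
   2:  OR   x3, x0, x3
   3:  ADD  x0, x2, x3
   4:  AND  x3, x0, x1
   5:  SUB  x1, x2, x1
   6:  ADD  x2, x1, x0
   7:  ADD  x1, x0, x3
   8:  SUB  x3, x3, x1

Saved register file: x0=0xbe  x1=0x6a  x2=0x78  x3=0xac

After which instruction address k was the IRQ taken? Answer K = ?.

after  0: x0=0x7d x1=0xad x2=0x67 x3=0x13  N=0 Z=0
after  1: x0=0x46 x1=0xad x2=0x67 x3=0x13  N=0 Z=0
after  2: x0=0x46 x1=0xad x2=0x67 x3=0x57  N=0 Z=0
after  3: x0=0xbe x1=0xad x2=0x67 x3=0x57  N=1 Z=0
after  4: x0=0xbe x1=0xad x2=0x67 x3=0xac  N=1 Z=0
after  5: x0=0xbe x1=0xba x2=0x67 x3=0xac  N=1 Z=0
after  6: x0=0xbe x1=0xba x2=0x78 x3=0xac  N=0 Z=0
after  7: x0=0xbe x1=0x6a x2=0x78 x3=0xac  N=0 Z=0
-- IRQ taken; context saved, return-PC = 8 --

K = 7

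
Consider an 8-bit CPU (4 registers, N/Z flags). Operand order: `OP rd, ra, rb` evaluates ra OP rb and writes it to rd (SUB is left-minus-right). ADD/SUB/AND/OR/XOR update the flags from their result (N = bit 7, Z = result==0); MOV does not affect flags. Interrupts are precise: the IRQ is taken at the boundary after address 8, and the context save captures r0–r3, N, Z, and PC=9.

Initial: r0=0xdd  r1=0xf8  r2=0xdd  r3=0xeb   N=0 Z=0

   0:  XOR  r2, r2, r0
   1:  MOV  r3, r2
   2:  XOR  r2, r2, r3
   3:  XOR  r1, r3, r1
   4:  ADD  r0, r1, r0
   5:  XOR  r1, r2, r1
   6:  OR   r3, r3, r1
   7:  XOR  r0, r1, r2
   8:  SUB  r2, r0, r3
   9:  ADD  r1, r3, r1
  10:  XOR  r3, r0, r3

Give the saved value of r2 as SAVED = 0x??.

after  0: r0=0xdd r1=0xf8 r2=0x00 r3=0xeb  N=0 Z=1
after  1: r0=0xdd r1=0xf8 r2=0x00 r3=0x00  N=0 Z=1
after  2: r0=0xdd r1=0xf8 r2=0x00 r3=0x00  N=0 Z=1
after  3: r0=0xdd r1=0xf8 r2=0x00 r3=0x00  N=1 Z=0
after  4: r0=0xd5 r1=0xf8 r2=0x00 r3=0x00  N=1 Z=0
after  5: r0=0xd5 r1=0xf8 r2=0x00 r3=0x00  N=1 Z=0
after  6: r0=0xd5 r1=0xf8 r2=0x00 r3=0xf8  N=1 Z=0
after  7: r0=0xf8 r1=0xf8 r2=0x00 r3=0xf8  N=1 Z=0
after  8: r0=0xf8 r1=0xf8 r2=0x00 r3=0xf8  N=0 Z=1
-- IRQ taken; context saved, return-PC = 9 --

SAVED = 0x00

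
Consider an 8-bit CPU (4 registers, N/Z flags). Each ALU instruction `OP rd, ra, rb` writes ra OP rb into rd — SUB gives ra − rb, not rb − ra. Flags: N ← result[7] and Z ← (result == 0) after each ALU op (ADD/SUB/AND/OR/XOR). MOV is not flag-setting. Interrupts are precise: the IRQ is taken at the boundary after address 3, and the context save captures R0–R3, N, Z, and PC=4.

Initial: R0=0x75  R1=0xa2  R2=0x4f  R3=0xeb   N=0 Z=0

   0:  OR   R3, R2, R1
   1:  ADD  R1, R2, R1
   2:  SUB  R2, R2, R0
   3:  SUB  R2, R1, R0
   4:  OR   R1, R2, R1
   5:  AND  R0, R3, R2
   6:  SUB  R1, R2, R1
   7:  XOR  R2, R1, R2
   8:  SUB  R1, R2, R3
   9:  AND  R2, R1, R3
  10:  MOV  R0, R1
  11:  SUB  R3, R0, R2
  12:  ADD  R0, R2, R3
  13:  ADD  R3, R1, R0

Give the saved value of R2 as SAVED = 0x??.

after  0: R0=0x75 R1=0xa2 R2=0x4f R3=0xef  N=1 Z=0
after  1: R0=0x75 R1=0xf1 R2=0x4f R3=0xef  N=1 Z=0
after  2: R0=0x75 R1=0xf1 R2=0xda R3=0xef  N=1 Z=0
after  3: R0=0x75 R1=0xf1 R2=0x7c R3=0xef  N=0 Z=0
-- IRQ taken; context saved, return-PC = 4 --

SAVED = 0x7c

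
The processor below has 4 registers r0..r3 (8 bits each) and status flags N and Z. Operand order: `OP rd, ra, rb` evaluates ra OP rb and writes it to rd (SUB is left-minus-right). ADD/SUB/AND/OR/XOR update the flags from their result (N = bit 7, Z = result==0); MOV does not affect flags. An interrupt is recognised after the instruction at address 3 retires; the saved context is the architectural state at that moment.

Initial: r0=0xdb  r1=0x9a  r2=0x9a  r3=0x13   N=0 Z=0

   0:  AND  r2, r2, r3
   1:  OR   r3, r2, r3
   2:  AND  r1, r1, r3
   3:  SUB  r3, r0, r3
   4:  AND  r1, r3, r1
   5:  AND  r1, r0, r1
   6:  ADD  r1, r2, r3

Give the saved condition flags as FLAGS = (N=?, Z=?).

FLAGS = (N=1, Z=0)

after  0: r0=0xdb r1=0x9a r2=0x12 r3=0x13  N=0 Z=0
after  1: r0=0xdb r1=0x9a r2=0x12 r3=0x13  N=0 Z=0
after  2: r0=0xdb r1=0x12 r2=0x12 r3=0x13  N=0 Z=0
after  3: r0=0xdb r1=0x12 r2=0x12 r3=0xc8  N=1 Z=0
-- IRQ taken; context saved, return-PC = 4 --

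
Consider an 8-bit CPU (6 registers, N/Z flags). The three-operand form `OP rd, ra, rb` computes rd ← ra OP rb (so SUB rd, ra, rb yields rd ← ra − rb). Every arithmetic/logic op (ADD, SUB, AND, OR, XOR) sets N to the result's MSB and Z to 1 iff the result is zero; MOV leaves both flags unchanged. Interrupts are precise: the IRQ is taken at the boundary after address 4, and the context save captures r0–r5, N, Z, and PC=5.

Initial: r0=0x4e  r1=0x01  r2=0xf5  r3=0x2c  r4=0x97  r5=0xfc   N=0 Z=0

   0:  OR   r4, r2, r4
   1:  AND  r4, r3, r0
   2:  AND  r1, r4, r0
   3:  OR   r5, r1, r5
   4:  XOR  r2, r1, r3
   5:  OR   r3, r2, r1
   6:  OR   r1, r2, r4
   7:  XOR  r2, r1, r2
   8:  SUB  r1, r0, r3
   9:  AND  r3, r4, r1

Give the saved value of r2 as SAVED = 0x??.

after  0: r0=0x4e r1=0x01 r2=0xf5 r3=0x2c r4=0xf7 r5=0xfc  N=1 Z=0
after  1: r0=0x4e r1=0x01 r2=0xf5 r3=0x2c r4=0x0c r5=0xfc  N=0 Z=0
after  2: r0=0x4e r1=0x0c r2=0xf5 r3=0x2c r4=0x0c r5=0xfc  N=0 Z=0
after  3: r0=0x4e r1=0x0c r2=0xf5 r3=0x2c r4=0x0c r5=0xfc  N=1 Z=0
after  4: r0=0x4e r1=0x0c r2=0x20 r3=0x2c r4=0x0c r5=0xfc  N=0 Z=0
-- IRQ taken; context saved, return-PC = 5 --

SAVED = 0x20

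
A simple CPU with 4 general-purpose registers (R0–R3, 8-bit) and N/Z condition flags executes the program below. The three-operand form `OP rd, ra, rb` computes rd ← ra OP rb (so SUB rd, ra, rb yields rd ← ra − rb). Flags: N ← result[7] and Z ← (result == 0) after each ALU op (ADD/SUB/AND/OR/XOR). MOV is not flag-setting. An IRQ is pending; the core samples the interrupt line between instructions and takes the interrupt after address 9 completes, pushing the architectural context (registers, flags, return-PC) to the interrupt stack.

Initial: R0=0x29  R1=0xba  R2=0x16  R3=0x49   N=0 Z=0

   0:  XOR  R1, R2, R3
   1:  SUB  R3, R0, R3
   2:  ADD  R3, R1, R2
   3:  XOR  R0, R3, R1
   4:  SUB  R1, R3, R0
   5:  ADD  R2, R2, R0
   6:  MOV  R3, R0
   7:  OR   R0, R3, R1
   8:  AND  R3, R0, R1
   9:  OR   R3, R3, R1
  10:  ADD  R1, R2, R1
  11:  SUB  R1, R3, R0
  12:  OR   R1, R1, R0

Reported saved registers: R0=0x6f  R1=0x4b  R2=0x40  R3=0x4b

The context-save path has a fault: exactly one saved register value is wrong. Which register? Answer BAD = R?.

after  0: R0=0x29 R1=0x5f R2=0x16 R3=0x49  N=0 Z=0
after  1: R0=0x29 R1=0x5f R2=0x16 R3=0xe0  N=1 Z=0
after  2: R0=0x29 R1=0x5f R2=0x16 R3=0x75  N=0 Z=0
after  3: R0=0x2a R1=0x5f R2=0x16 R3=0x75  N=0 Z=0
after  4: R0=0x2a R1=0x4b R2=0x16 R3=0x75  N=0 Z=0
after  5: R0=0x2a R1=0x4b R2=0x40 R3=0x75  N=0 Z=0
after  6: R0=0x2a R1=0x4b R2=0x40 R3=0x2a  N=0 Z=0
after  7: R0=0x6b R1=0x4b R2=0x40 R3=0x2a  N=0 Z=0
after  8: R0=0x6b R1=0x4b R2=0x40 R3=0x4b  N=0 Z=0
after  9: R0=0x6b R1=0x4b R2=0x40 R3=0x4b  N=0 Z=0
-- IRQ taken; context saved, return-PC = 10 --
mismatch: R0: reported 0x6f vs actual 0x6b

BAD = R0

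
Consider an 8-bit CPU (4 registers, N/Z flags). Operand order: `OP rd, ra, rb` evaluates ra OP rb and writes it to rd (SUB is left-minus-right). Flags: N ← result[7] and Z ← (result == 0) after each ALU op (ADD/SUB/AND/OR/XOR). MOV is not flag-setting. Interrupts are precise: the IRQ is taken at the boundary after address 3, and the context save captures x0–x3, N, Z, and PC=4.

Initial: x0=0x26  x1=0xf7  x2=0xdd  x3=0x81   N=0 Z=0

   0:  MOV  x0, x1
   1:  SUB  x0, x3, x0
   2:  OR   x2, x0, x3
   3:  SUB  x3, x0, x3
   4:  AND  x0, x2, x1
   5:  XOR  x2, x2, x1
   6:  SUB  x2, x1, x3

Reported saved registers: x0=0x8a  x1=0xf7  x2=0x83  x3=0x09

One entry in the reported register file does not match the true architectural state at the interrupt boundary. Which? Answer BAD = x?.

after  0: x0=0xf7 x1=0xf7 x2=0xdd x3=0x81  N=0 Z=0
after  1: x0=0x8a x1=0xf7 x2=0xdd x3=0x81  N=1 Z=0
after  2: x0=0x8a x1=0xf7 x2=0x8b x3=0x81  N=1 Z=0
after  3: x0=0x8a x1=0xf7 x2=0x8b x3=0x09  N=0 Z=0
-- IRQ taken; context saved, return-PC = 4 --
mismatch: x2: reported 0x83 vs actual 0x8b

BAD = x2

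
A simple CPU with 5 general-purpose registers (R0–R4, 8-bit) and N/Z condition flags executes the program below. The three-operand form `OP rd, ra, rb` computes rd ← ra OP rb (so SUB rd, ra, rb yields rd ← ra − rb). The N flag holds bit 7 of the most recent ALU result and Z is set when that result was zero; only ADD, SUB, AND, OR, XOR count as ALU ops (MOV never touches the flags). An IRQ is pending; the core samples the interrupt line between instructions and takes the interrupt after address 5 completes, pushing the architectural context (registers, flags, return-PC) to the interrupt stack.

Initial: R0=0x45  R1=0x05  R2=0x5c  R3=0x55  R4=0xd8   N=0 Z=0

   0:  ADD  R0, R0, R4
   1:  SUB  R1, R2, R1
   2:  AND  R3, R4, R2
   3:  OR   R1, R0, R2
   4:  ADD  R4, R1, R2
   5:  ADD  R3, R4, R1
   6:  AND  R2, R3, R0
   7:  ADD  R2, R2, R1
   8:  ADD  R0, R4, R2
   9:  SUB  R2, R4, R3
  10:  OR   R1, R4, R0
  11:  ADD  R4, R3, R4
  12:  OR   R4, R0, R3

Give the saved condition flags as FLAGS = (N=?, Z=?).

FLAGS = (N=0, Z=0)

after  0: R0=0x1d R1=0x05 R2=0x5c R3=0x55 R4=0xd8  N=0 Z=0
after  1: R0=0x1d R1=0x57 R2=0x5c R3=0x55 R4=0xd8  N=0 Z=0
after  2: R0=0x1d R1=0x57 R2=0x5c R3=0x58 R4=0xd8  N=0 Z=0
after  3: R0=0x1d R1=0x5d R2=0x5c R3=0x58 R4=0xd8  N=0 Z=0
after  4: R0=0x1d R1=0x5d R2=0x5c R3=0x58 R4=0xb9  N=1 Z=0
after  5: R0=0x1d R1=0x5d R2=0x5c R3=0x16 R4=0xb9  N=0 Z=0
-- IRQ taken; context saved, return-PC = 6 --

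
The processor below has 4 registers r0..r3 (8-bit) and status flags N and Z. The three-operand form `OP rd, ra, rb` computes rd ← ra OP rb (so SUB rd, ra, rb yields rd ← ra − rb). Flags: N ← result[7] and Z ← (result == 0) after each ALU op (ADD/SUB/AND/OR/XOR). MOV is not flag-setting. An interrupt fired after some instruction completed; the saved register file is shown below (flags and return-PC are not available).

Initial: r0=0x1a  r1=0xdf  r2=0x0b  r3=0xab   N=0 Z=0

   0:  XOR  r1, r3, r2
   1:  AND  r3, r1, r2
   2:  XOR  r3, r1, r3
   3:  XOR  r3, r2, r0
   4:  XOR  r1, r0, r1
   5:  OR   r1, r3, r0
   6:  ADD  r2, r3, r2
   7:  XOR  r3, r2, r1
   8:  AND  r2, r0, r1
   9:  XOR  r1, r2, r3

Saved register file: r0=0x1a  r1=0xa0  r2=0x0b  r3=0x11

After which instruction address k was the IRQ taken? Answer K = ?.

K = 3

after  0: r0=0x1a r1=0xa0 r2=0x0b r3=0xab  N=1 Z=0
after  1: r0=0x1a r1=0xa0 r2=0x0b r3=0x00  N=0 Z=1
after  2: r0=0x1a r1=0xa0 r2=0x0b r3=0xa0  N=1 Z=0
after  3: r0=0x1a r1=0xa0 r2=0x0b r3=0x11  N=0 Z=0
-- IRQ taken; context saved, return-PC = 4 --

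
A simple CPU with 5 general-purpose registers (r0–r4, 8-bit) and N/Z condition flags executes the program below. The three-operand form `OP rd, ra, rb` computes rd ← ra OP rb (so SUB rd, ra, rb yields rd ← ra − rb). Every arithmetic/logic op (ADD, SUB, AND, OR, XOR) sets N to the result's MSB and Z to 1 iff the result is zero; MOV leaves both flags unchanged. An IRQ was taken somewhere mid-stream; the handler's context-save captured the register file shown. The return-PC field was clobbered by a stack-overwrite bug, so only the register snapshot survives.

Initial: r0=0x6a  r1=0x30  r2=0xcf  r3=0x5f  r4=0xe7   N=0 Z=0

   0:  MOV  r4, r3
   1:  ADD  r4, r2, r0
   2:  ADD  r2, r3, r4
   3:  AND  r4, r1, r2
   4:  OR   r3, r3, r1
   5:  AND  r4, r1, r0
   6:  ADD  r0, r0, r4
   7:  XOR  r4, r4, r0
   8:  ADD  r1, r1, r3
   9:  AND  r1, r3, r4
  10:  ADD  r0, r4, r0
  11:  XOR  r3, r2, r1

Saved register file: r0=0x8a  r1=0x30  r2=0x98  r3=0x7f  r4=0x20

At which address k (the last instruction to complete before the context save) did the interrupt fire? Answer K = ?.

after  0: r0=0x6a r1=0x30 r2=0xcf r3=0x5f r4=0x5f  N=0 Z=0
after  1: r0=0x6a r1=0x30 r2=0xcf r3=0x5f r4=0x39  N=0 Z=0
after  2: r0=0x6a r1=0x30 r2=0x98 r3=0x5f r4=0x39  N=1 Z=0
after  3: r0=0x6a r1=0x30 r2=0x98 r3=0x5f r4=0x10  N=0 Z=0
after  4: r0=0x6a r1=0x30 r2=0x98 r3=0x7f r4=0x10  N=0 Z=0
after  5: r0=0x6a r1=0x30 r2=0x98 r3=0x7f r4=0x20  N=0 Z=0
after  6: r0=0x8a r1=0x30 r2=0x98 r3=0x7f r4=0x20  N=1 Z=0
-- IRQ taken; context saved, return-PC = 7 --

K = 6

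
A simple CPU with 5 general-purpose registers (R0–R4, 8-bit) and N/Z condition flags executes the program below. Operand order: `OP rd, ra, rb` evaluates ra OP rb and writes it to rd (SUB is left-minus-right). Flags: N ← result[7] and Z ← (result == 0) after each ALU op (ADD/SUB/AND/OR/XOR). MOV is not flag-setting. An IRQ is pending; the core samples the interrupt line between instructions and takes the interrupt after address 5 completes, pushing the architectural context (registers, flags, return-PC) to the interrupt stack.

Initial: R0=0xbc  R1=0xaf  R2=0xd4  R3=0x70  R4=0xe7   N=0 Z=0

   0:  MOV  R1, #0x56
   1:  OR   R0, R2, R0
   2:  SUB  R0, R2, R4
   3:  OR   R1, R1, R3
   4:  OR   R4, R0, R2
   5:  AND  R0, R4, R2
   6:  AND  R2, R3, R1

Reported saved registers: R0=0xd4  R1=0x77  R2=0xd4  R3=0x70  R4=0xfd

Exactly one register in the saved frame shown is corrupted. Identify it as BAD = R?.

after  0: R0=0xbc R1=0x56 R2=0xd4 R3=0x70 R4=0xe7  N=0 Z=0
after  1: R0=0xfc R1=0x56 R2=0xd4 R3=0x70 R4=0xe7  N=1 Z=0
after  2: R0=0xed R1=0x56 R2=0xd4 R3=0x70 R4=0xe7  N=1 Z=0
after  3: R0=0xed R1=0x76 R2=0xd4 R3=0x70 R4=0xe7  N=0 Z=0
after  4: R0=0xed R1=0x76 R2=0xd4 R3=0x70 R4=0xfd  N=1 Z=0
after  5: R0=0xd4 R1=0x76 R2=0xd4 R3=0x70 R4=0xfd  N=1 Z=0
-- IRQ taken; context saved, return-PC = 6 --
mismatch: R1: reported 0x77 vs actual 0x76

BAD = R1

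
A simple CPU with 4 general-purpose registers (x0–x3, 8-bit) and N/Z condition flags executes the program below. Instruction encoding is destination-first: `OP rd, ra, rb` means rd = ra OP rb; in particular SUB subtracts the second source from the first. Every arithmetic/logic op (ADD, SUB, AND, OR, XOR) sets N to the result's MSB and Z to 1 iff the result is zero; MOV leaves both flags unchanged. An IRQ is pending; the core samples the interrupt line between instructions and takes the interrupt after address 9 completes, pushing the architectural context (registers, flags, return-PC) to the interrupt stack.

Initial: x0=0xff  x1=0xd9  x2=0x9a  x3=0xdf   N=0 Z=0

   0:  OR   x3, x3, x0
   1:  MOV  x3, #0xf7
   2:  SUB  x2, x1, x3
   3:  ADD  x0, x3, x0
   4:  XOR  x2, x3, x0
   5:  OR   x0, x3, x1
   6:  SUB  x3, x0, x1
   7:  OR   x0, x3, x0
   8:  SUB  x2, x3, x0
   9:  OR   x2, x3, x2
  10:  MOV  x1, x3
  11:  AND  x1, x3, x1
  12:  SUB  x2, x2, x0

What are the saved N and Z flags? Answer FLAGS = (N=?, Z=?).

after  0: x0=0xff x1=0xd9 x2=0x9a x3=0xff  N=1 Z=0
after  1: x0=0xff x1=0xd9 x2=0x9a x3=0xf7  N=1 Z=0
after  2: x0=0xff x1=0xd9 x2=0xe2 x3=0xf7  N=1 Z=0
after  3: x0=0xf6 x1=0xd9 x2=0xe2 x3=0xf7  N=1 Z=0
after  4: x0=0xf6 x1=0xd9 x2=0x01 x3=0xf7  N=0 Z=0
after  5: x0=0xff x1=0xd9 x2=0x01 x3=0xf7  N=1 Z=0
after  6: x0=0xff x1=0xd9 x2=0x01 x3=0x26  N=0 Z=0
after  7: x0=0xff x1=0xd9 x2=0x01 x3=0x26  N=1 Z=0
after  8: x0=0xff x1=0xd9 x2=0x27 x3=0x26  N=0 Z=0
after  9: x0=0xff x1=0xd9 x2=0x27 x3=0x26  N=0 Z=0
-- IRQ taken; context saved, return-PC = 10 --

FLAGS = (N=0, Z=0)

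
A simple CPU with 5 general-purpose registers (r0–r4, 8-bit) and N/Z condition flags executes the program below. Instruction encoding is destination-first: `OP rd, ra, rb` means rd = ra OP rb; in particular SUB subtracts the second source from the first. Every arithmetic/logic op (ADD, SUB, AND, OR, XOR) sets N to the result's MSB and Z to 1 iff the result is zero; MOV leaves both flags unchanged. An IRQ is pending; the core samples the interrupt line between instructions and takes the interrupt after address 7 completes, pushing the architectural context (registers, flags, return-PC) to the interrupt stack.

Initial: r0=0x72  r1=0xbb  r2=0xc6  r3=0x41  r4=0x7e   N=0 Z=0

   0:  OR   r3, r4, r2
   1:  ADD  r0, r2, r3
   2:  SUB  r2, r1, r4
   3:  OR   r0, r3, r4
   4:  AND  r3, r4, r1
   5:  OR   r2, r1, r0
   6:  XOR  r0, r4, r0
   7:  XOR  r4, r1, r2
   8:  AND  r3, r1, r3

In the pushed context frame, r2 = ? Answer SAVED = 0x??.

SAVED = 0xff

after  0: r0=0x72 r1=0xbb r2=0xc6 r3=0xfe r4=0x7e  N=1 Z=0
after  1: r0=0xc4 r1=0xbb r2=0xc6 r3=0xfe r4=0x7e  N=1 Z=0
after  2: r0=0xc4 r1=0xbb r2=0x3d r3=0xfe r4=0x7e  N=0 Z=0
after  3: r0=0xfe r1=0xbb r2=0x3d r3=0xfe r4=0x7e  N=1 Z=0
after  4: r0=0xfe r1=0xbb r2=0x3d r3=0x3a r4=0x7e  N=0 Z=0
after  5: r0=0xfe r1=0xbb r2=0xff r3=0x3a r4=0x7e  N=1 Z=0
after  6: r0=0x80 r1=0xbb r2=0xff r3=0x3a r4=0x7e  N=1 Z=0
after  7: r0=0x80 r1=0xbb r2=0xff r3=0x3a r4=0x44  N=0 Z=0
-- IRQ taken; context saved, return-PC = 8 --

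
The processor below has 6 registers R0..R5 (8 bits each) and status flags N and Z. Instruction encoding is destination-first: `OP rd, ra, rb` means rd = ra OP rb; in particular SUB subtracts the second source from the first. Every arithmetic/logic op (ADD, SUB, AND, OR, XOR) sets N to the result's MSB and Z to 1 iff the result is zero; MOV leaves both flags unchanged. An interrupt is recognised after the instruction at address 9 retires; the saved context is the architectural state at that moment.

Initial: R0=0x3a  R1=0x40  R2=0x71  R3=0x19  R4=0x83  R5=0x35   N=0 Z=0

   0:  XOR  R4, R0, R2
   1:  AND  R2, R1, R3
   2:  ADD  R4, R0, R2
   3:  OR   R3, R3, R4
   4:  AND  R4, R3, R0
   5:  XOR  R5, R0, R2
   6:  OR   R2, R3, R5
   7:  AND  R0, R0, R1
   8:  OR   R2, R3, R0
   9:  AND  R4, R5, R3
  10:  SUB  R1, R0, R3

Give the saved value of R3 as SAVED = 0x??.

SAVED = 0x3b

after  0: R0=0x3a R1=0x40 R2=0x71 R3=0x19 R4=0x4b R5=0x35  N=0 Z=0
after  1: R0=0x3a R1=0x40 R2=0x00 R3=0x19 R4=0x4b R5=0x35  N=0 Z=1
after  2: R0=0x3a R1=0x40 R2=0x00 R3=0x19 R4=0x3a R5=0x35  N=0 Z=0
after  3: R0=0x3a R1=0x40 R2=0x00 R3=0x3b R4=0x3a R5=0x35  N=0 Z=0
after  4: R0=0x3a R1=0x40 R2=0x00 R3=0x3b R4=0x3a R5=0x35  N=0 Z=0
after  5: R0=0x3a R1=0x40 R2=0x00 R3=0x3b R4=0x3a R5=0x3a  N=0 Z=0
after  6: R0=0x3a R1=0x40 R2=0x3b R3=0x3b R4=0x3a R5=0x3a  N=0 Z=0
after  7: R0=0x00 R1=0x40 R2=0x3b R3=0x3b R4=0x3a R5=0x3a  N=0 Z=1
after  8: R0=0x00 R1=0x40 R2=0x3b R3=0x3b R4=0x3a R5=0x3a  N=0 Z=0
after  9: R0=0x00 R1=0x40 R2=0x3b R3=0x3b R4=0x3a R5=0x3a  N=0 Z=0
-- IRQ taken; context saved, return-PC = 10 --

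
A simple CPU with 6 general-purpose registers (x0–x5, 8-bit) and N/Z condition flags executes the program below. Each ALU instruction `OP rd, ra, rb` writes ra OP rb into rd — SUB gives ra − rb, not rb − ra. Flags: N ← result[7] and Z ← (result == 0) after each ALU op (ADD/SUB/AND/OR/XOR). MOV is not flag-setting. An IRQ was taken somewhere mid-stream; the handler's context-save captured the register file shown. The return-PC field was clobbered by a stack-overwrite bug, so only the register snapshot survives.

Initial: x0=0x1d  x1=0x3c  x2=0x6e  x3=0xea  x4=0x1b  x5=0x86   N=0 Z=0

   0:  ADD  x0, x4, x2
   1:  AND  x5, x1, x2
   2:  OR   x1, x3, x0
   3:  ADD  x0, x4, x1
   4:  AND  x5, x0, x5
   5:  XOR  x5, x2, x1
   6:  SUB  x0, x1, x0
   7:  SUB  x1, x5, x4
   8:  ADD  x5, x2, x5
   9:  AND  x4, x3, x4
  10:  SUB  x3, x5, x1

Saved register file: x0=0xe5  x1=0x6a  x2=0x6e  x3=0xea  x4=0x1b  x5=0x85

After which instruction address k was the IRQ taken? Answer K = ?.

K = 7

after  0: x0=0x89 x1=0x3c x2=0x6e x3=0xea x4=0x1b x5=0x86  N=1 Z=0
after  1: x0=0x89 x1=0x3c x2=0x6e x3=0xea x4=0x1b x5=0x2c  N=0 Z=0
after  2: x0=0x89 x1=0xeb x2=0x6e x3=0xea x4=0x1b x5=0x2c  N=1 Z=0
after  3: x0=0x06 x1=0xeb x2=0x6e x3=0xea x4=0x1b x5=0x2c  N=0 Z=0
after  4: x0=0x06 x1=0xeb x2=0x6e x3=0xea x4=0x1b x5=0x04  N=0 Z=0
after  5: x0=0x06 x1=0xeb x2=0x6e x3=0xea x4=0x1b x5=0x85  N=1 Z=0
after  6: x0=0xe5 x1=0xeb x2=0x6e x3=0xea x4=0x1b x5=0x85  N=1 Z=0
after  7: x0=0xe5 x1=0x6a x2=0x6e x3=0xea x4=0x1b x5=0x85  N=0 Z=0
-- IRQ taken; context saved, return-PC = 8 --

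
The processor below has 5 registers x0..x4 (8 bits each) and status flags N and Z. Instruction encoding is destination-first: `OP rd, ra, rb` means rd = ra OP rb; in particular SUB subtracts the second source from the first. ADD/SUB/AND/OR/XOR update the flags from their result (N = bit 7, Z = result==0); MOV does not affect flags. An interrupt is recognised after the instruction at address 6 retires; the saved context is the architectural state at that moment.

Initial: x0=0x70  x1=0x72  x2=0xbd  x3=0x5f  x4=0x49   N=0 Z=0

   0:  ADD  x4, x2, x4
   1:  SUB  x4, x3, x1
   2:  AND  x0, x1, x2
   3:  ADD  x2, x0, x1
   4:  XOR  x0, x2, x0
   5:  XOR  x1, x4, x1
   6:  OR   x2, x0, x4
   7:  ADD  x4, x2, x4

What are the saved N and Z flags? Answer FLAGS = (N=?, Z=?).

FLAGS = (N=1, Z=0)

after  0: x0=0x70 x1=0x72 x2=0xbd x3=0x5f x4=0x06  N=0 Z=0
after  1: x0=0x70 x1=0x72 x2=0xbd x3=0x5f x4=0xed  N=1 Z=0
after  2: x0=0x30 x1=0x72 x2=0xbd x3=0x5f x4=0xed  N=0 Z=0
after  3: x0=0x30 x1=0x72 x2=0xa2 x3=0x5f x4=0xed  N=1 Z=0
after  4: x0=0x92 x1=0x72 x2=0xa2 x3=0x5f x4=0xed  N=1 Z=0
after  5: x0=0x92 x1=0x9f x2=0xa2 x3=0x5f x4=0xed  N=1 Z=0
after  6: x0=0x92 x1=0x9f x2=0xff x3=0x5f x4=0xed  N=1 Z=0
-- IRQ taken; context saved, return-PC = 7 --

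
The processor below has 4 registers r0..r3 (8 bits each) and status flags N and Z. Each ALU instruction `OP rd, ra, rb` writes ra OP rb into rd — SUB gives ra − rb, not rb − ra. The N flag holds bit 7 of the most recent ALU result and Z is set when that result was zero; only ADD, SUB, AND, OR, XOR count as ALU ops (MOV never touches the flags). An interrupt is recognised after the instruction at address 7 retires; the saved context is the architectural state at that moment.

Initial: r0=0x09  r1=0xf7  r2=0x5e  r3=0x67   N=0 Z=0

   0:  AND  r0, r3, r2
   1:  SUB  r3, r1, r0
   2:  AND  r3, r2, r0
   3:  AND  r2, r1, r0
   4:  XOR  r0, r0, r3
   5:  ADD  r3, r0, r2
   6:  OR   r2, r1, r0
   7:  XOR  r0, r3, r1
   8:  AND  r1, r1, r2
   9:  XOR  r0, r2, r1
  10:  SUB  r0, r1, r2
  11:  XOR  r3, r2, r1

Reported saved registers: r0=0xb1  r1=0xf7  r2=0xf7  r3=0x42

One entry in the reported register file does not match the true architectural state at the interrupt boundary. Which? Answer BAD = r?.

after  0: r0=0x46 r1=0xf7 r2=0x5e r3=0x67  N=0 Z=0
after  1: r0=0x46 r1=0xf7 r2=0x5e r3=0xb1  N=1 Z=0
after  2: r0=0x46 r1=0xf7 r2=0x5e r3=0x46  N=0 Z=0
after  3: r0=0x46 r1=0xf7 r2=0x46 r3=0x46  N=0 Z=0
after  4: r0=0x00 r1=0xf7 r2=0x46 r3=0x46  N=0 Z=1
after  5: r0=0x00 r1=0xf7 r2=0x46 r3=0x46  N=0 Z=0
after  6: r0=0x00 r1=0xf7 r2=0xf7 r3=0x46  N=1 Z=0
after  7: r0=0xb1 r1=0xf7 r2=0xf7 r3=0x46  N=1 Z=0
-- IRQ taken; context saved, return-PC = 8 --
mismatch: r3: reported 0x42 vs actual 0x46

BAD = r3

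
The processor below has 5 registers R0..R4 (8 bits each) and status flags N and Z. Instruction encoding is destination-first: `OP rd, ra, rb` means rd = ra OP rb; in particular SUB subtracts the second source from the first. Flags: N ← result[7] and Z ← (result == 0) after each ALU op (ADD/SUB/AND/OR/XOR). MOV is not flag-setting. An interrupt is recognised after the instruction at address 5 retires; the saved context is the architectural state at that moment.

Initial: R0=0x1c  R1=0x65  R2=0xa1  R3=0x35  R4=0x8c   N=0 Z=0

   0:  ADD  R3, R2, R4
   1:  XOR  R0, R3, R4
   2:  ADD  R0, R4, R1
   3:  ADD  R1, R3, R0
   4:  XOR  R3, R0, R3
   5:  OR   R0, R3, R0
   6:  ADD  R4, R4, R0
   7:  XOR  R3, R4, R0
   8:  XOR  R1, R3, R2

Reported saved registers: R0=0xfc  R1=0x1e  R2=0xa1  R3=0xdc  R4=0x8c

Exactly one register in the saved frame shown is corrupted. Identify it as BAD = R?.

after  0: R0=0x1c R1=0x65 R2=0xa1 R3=0x2d R4=0x8c  N=0 Z=0
after  1: R0=0xa1 R1=0x65 R2=0xa1 R3=0x2d R4=0x8c  N=1 Z=0
after  2: R0=0xf1 R1=0x65 R2=0xa1 R3=0x2d R4=0x8c  N=1 Z=0
after  3: R0=0xf1 R1=0x1e R2=0xa1 R3=0x2d R4=0x8c  N=0 Z=0
after  4: R0=0xf1 R1=0x1e R2=0xa1 R3=0xdc R4=0x8c  N=1 Z=0
after  5: R0=0xfd R1=0x1e R2=0xa1 R3=0xdc R4=0x8c  N=1 Z=0
-- IRQ taken; context saved, return-PC = 6 --
mismatch: R0: reported 0xfc vs actual 0xfd

BAD = R0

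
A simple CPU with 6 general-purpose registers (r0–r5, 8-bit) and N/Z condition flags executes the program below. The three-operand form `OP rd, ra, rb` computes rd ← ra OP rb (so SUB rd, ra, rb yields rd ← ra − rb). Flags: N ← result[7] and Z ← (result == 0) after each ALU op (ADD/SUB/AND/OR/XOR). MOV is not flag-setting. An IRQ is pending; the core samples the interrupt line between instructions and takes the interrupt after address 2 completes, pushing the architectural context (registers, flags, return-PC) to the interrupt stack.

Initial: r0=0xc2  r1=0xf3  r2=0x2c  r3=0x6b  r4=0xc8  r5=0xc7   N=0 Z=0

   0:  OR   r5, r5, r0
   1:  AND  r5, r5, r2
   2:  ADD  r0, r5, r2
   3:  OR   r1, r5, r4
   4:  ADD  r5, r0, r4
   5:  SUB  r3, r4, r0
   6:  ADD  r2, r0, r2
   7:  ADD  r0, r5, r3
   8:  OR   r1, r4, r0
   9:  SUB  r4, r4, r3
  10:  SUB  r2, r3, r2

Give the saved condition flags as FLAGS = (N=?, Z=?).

FLAGS = (N=0, Z=0)

after  0: r0=0xc2 r1=0xf3 r2=0x2c r3=0x6b r4=0xc8 r5=0xc7  N=1 Z=0
after  1: r0=0xc2 r1=0xf3 r2=0x2c r3=0x6b r4=0xc8 r5=0x04  N=0 Z=0
after  2: r0=0x30 r1=0xf3 r2=0x2c r3=0x6b r4=0xc8 r5=0x04  N=0 Z=0
-- IRQ taken; context saved, return-PC = 3 --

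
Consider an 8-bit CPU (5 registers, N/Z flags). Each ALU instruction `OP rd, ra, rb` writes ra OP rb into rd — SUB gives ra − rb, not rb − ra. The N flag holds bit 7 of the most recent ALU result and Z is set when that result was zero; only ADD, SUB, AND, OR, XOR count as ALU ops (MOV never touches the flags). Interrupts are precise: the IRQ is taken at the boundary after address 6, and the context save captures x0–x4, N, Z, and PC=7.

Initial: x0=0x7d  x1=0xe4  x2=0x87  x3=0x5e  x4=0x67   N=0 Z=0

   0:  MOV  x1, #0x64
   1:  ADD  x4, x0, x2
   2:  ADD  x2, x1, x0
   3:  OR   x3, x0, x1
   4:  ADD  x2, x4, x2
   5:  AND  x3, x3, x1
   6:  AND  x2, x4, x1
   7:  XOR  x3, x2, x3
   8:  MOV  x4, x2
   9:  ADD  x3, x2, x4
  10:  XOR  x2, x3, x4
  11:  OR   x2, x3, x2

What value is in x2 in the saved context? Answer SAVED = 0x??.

after  0: x0=0x7d x1=0x64 x2=0x87 x3=0x5e x4=0x67  N=0 Z=0
after  1: x0=0x7d x1=0x64 x2=0x87 x3=0x5e x4=0x04  N=0 Z=0
after  2: x0=0x7d x1=0x64 x2=0xe1 x3=0x5e x4=0x04  N=1 Z=0
after  3: x0=0x7d x1=0x64 x2=0xe1 x3=0x7d x4=0x04  N=0 Z=0
after  4: x0=0x7d x1=0x64 x2=0xe5 x3=0x7d x4=0x04  N=1 Z=0
after  5: x0=0x7d x1=0x64 x2=0xe5 x3=0x64 x4=0x04  N=0 Z=0
after  6: x0=0x7d x1=0x64 x2=0x04 x3=0x64 x4=0x04  N=0 Z=0
-- IRQ taken; context saved, return-PC = 7 --

SAVED = 0x04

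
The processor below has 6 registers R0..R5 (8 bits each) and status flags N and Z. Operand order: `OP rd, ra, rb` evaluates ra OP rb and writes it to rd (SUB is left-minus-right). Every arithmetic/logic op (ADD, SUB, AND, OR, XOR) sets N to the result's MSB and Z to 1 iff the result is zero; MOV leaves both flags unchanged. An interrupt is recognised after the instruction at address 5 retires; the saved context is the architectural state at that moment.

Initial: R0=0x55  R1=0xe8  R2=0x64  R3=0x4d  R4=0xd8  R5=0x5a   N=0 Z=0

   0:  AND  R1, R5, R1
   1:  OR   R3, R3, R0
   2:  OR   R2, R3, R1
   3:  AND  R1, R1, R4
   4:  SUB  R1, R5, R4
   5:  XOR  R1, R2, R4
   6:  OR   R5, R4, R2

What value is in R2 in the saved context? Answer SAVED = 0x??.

SAVED = 0x5d

after  0: R0=0x55 R1=0x48 R2=0x64 R3=0x4d R4=0xd8 R5=0x5a  N=0 Z=0
after  1: R0=0x55 R1=0x48 R2=0x64 R3=0x5d R4=0xd8 R5=0x5a  N=0 Z=0
after  2: R0=0x55 R1=0x48 R2=0x5d R3=0x5d R4=0xd8 R5=0x5a  N=0 Z=0
after  3: R0=0x55 R1=0x48 R2=0x5d R3=0x5d R4=0xd8 R5=0x5a  N=0 Z=0
after  4: R0=0x55 R1=0x82 R2=0x5d R3=0x5d R4=0xd8 R5=0x5a  N=1 Z=0
after  5: R0=0x55 R1=0x85 R2=0x5d R3=0x5d R4=0xd8 R5=0x5a  N=1 Z=0
-- IRQ taken; context saved, return-PC = 6 --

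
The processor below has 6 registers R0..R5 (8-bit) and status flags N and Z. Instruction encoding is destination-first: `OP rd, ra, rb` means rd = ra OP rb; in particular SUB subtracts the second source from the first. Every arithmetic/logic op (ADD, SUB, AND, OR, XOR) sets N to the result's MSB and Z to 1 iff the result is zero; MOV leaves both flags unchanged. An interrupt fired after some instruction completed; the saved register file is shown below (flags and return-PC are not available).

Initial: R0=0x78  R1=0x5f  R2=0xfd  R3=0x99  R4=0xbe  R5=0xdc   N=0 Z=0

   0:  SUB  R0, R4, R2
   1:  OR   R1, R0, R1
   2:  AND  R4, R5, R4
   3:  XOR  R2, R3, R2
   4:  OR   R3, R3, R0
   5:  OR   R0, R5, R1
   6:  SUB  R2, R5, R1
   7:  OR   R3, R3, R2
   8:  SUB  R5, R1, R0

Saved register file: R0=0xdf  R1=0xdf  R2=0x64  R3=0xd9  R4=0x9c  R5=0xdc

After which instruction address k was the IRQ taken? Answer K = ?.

K = 5

after  0: R0=0xc1 R1=0x5f R2=0xfd R3=0x99 R4=0xbe R5=0xdc  N=1 Z=0
after  1: R0=0xc1 R1=0xdf R2=0xfd R3=0x99 R4=0xbe R5=0xdc  N=1 Z=0
after  2: R0=0xc1 R1=0xdf R2=0xfd R3=0x99 R4=0x9c R5=0xdc  N=1 Z=0
after  3: R0=0xc1 R1=0xdf R2=0x64 R3=0x99 R4=0x9c R5=0xdc  N=0 Z=0
after  4: R0=0xc1 R1=0xdf R2=0x64 R3=0xd9 R4=0x9c R5=0xdc  N=1 Z=0
after  5: R0=0xdf R1=0xdf R2=0x64 R3=0xd9 R4=0x9c R5=0xdc  N=1 Z=0
-- IRQ taken; context saved, return-PC = 6 --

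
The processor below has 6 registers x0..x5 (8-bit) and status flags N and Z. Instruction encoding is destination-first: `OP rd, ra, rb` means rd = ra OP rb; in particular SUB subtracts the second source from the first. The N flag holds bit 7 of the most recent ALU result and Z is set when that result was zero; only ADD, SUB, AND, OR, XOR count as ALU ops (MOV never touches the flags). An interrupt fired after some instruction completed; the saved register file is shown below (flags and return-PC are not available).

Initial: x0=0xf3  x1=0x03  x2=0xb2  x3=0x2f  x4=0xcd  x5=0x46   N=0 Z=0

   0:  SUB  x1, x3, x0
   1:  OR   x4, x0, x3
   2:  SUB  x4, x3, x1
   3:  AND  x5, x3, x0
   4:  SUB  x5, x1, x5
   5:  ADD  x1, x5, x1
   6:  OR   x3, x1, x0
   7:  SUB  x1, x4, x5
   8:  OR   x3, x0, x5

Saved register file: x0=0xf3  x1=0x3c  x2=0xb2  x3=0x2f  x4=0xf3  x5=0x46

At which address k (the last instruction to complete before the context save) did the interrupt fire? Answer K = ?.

after  0: x0=0xf3 x1=0x3c x2=0xb2 x3=0x2f x4=0xcd x5=0x46  N=0 Z=0
after  1: x0=0xf3 x1=0x3c x2=0xb2 x3=0x2f x4=0xff x5=0x46  N=1 Z=0
after  2: x0=0xf3 x1=0x3c x2=0xb2 x3=0x2f x4=0xf3 x5=0x46  N=1 Z=0
-- IRQ taken; context saved, return-PC = 3 --

K = 2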